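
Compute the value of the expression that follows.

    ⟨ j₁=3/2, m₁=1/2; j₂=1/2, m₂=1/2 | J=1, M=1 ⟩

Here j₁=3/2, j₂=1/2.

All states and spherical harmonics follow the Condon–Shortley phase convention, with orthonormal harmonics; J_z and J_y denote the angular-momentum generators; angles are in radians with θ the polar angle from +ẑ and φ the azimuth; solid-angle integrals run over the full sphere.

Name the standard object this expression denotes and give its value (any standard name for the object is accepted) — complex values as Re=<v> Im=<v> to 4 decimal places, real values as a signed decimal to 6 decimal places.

This is a Clebsch–Gordan (vector-coupling) coefficient.
j₁+j₂−J=1  J+j₁−j₂=2  J−j₁+j₂=0  j₁+j₂+J+1=4
(j₁±m₁, j₂±m₂, J±M) = (2,1,1,0,2,0)
P² = 1
sum k=1..1:
  [1] −1/2 = -1/2
S = -1/2
C² = P²·S² = 1/4 ; C = -0.500000

Clebsch–Gordan coefficient, −√(1/4) ≈ -0.500000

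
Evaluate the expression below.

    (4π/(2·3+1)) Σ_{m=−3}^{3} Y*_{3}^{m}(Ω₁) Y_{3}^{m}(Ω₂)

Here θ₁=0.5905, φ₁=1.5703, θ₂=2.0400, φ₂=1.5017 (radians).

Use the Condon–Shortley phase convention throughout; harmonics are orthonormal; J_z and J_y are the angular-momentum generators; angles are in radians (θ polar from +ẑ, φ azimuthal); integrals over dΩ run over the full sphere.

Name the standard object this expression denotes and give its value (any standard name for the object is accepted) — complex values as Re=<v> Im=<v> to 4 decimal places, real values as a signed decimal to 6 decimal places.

Legendre polynomial (addition theorem), -0.175445

This sum is the spherical-harmonic addition theorem: it equals the Legendre polynomial P_l(cos γ) of the angle γ between the two directions.
Term-by-term m-sum for l=3 (normalisation 4π/7 = 1.795196):
  m=-3: (-0.000107-0.072013i) × (-0.060929+0.289709i) = +0.020869+0.004357i  (running Σ = +0.020869+0.004357i)
  m=-2: (-0.263167+0.000261i) × (+0.364127+0.050642i) = -0.095839-0.013232i  (running Σ = -0.074970-0.008876i)
  m=-1: (+0.000219+0.440851i) × (+0.000444-0.006417i) = +0.002829+0.000194i  (running Σ = -0.072141-0.008681i)
  m=0: (+0.139493-0.000000i) × (+0.333717+0.000000i) = +0.046551+0.000000i  (running Σ = -0.025590-0.008681i)
  m=1: (-0.000219+0.440851i) × (-0.000444-0.006417i) = +0.002829-0.000194i  (running Σ = -0.022760-0.008876i)
  m=2: (-0.263167-0.000261i) × (+0.364127-0.050642i) = -0.095839+0.013232i  (running Σ = -0.118600+0.004357i)
  m=3: (+0.000107-0.072013i) × (+0.060929+0.289709i) = +0.020869-0.004357i  (running Σ = -0.097730+0.000000i)
Σ over m = -0.097730+0.000000i; ×(4π/7) → -0.175445+0.000000i. Real part: -0.175445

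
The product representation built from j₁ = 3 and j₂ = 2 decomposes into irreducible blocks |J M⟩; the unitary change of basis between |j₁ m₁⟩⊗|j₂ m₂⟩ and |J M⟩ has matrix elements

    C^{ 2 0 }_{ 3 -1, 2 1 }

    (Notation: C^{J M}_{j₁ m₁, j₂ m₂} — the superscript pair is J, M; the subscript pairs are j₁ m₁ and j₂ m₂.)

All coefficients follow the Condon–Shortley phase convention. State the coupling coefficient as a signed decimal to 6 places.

√[5·3!3!1!/8! · 2!4!3!1!2!2!] = √(36/7)
  +(−1)^2/∏(2,1,2,1,1,0)! = 1/4  (running 1/4)
  +(−1)^3/∏(3,0,1,0,2,1)! = -1/12  (running 1/6)
⟨..|..⟩ = √(36/7)·(1/6) = +0.377964

+√(1/7) = +0.377964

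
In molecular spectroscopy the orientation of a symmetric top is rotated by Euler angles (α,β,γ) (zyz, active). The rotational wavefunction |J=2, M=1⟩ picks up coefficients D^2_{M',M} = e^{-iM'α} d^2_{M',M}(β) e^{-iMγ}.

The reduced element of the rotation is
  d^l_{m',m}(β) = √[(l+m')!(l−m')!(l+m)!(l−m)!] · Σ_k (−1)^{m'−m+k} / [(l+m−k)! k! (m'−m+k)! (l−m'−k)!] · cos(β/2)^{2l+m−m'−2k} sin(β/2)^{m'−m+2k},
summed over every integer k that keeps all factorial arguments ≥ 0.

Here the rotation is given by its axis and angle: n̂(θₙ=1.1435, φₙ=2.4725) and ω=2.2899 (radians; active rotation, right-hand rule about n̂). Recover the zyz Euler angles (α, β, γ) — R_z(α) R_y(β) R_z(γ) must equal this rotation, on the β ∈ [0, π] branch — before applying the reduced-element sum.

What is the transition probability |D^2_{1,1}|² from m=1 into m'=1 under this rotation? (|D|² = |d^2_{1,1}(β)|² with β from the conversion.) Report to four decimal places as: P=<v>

P=0.2994

Axis–angle → zyz. n̂ = (sinθₙcosφₙ, sinθₙsinφₙ, cosθₙ) = (-0.713860, +0.564505, +0.414412), ω = 2.2899.
R = I cosω + sinω [n̂]ₓ + (1−cosω) n̂n̂ᵀ gives
  R = [+0.186563, -0.980226, -0.065968; -0.356622, -0.130135, +0.925141; -0.915432, -0.149071, -0.373848]
β = atan2(√(R₁₃²+R₂₃²), R₃₃) = 1.953951; α = atan2(R₂₃, R₁₃) mod 2π = 1.641982; γ = atan2(R₃₂, −R₃₁) mod 2π = 6.121760
Split into d^2_{1,1}(β=1.9540) × two z-phases.
c=cos(1.953951/2)=0.559532, s=sin(1.953951/2)=0.828809; N=√[6·1·6·1]=6.000000
k: max(0,(1)−(1))=0 … min(2+(1),2−(1))=1
  k=0: (−1)^0·6.0000/(6)·0.5595^4·0.8288^0 = +0.098016
  k=1: (−1)^1·6.0000/(2)·0.5595^2·0.8288^2 = -0.645178
d^2_{1,1}(1.9540) = +0.098016 -0.645178 = -0.547162
|D^2_{1,1}|² = |d^2_{1,1}(β)|² = (-0.547162)² = 0.299386 (the z-rotation phases have unit modulus)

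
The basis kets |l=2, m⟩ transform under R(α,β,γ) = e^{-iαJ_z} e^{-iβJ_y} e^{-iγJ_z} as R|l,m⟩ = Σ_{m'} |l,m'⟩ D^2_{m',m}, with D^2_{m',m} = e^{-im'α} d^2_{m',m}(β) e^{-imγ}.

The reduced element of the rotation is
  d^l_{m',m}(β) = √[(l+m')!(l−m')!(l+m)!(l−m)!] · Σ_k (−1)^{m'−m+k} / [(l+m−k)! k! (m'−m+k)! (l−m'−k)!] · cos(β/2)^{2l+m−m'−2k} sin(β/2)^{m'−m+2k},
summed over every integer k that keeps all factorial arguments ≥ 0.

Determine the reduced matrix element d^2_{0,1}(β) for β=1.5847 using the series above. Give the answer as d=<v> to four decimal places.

d^2_{0,1}(β=1.5847) via the finite sum:
c=cos(1.584700/2)=0.702174, s=sin(1.584700/2)=0.712005; N=√[2·2·6·1]=4.898979
The bounds max(0,m−m')=1 and min(l+m,l−m')=2 give 2 terms
  k=1: (−1)^0·4.8990/(2)·0.7022^3·0.7120^1 = +0.603800
  k=2: (−1)^1·4.8990/(2)·0.7022^1·0.7120^3 = -0.620826
d^2_{0,1}(1.5847) = +0.603800 -0.620826 = -0.017026

d=-0.0170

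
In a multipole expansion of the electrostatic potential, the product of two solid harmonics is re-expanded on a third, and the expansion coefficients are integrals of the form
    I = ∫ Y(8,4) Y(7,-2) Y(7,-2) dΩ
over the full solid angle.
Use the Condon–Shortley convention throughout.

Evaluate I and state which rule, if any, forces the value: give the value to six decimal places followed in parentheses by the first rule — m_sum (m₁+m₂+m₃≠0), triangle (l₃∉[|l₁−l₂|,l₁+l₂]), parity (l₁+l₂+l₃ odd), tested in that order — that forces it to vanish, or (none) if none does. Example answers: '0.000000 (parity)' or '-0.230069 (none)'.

0.112090 (none)

Rules hold: Σm=0, L=22 even, 1≤7≤15.
N = 17·15·15 = 3825
Δ = 8!·8!·6!/23! = 1/22086194130
Racah Σ t=1..7: t=1:−1/18289152000 t=2:+1/248832000 t=3:−1/24883200 t=4:+1/11943936 t=5:−1/24883200 t=6:+1/248832000 t=7:−1/18289152000 = 11/975421440
⇒ 3j(8 7 7; 0 0 0)² = 1750/289731, sgn -1
Racah Σ t=0..4: t=0:+1/2786918400 t=1:−1/174182400 t=2:+1/74649600 t=3:−1/174182400 t=4:+1/2786918400 = 11/4180377600
⇒ 3j(8 7 7; 4 -2 -2)² = 660/96577, sgn -1
4πI² = N·(3j₀)²·(3jₘ)² = 86625000/548653937
I = +1·√(0.157886/4π) = 0.11209015
No selection rule forces the value: the integral is nonzero (none).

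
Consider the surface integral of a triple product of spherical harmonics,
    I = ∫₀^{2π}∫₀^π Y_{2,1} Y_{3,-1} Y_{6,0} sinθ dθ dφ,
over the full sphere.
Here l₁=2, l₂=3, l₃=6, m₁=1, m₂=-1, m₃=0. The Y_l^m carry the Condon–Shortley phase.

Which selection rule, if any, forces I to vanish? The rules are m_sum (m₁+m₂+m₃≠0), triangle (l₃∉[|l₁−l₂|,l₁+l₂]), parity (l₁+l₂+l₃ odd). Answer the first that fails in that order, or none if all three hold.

azimuthal sum: 1 − 1 + 0 = 0  ✓
l₃ must lie in [1,5]; have l₃=6  ✗
L = 2 + 3 + 6 = 11 (odd)

triangle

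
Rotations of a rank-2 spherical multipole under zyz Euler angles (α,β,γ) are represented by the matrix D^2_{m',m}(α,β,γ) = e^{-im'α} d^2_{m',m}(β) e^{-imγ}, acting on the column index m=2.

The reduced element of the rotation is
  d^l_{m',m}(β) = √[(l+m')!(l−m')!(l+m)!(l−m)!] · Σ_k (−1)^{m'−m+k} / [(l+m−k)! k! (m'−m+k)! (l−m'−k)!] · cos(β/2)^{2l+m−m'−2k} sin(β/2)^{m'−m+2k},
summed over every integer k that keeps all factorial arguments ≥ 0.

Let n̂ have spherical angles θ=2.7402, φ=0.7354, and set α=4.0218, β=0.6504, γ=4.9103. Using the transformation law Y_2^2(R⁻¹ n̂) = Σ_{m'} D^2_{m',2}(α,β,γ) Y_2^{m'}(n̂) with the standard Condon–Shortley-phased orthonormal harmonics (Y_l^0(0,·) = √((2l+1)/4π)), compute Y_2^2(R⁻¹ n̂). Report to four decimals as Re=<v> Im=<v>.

Re=-0.0253 Im=-0.0012

Need the full column D^2_{m',2} for m'=−2..2 at α=4.0218, β=0.6504, γ=4.9103.
cos(β/2)=0.947587, sin(β/2)=0.319498
d^2_{-2,2}: single k=4 term ⇒ +0.010420;  D = -0.002133-0.010199i
d^2_{-1,2}: single k=3 term ⇒ +0.061809;  D = +0.054699+0.028782i
d^2_{0,2}: single k=2 term ⇒ +0.224518;  D = -0.207158+0.086567i
d^2_{1,2}: single k=1 term ⇒ +0.543695;  D = +0.157953-0.520246i
d^2_{2,2}: single k=0 term ⇒ +0.806262;  D = +0.445513+0.671994i
Y_2^{m'}(θ=2.7402,φ=0.7354) and Σ D·Y over m':
  (-0.0021-0.0102i)·(+0.0059-0.0587i)  (+0.0547+0.0288i)·(-0.2060+0.1864i)  (-0.2072+0.0866i)·(+0.4864+0.0000i)  (+0.1580-0.5202i)·(+0.2060+0.1864i)  (+0.4455+0.6720i)·(+0.0059+0.0587i)
Y_2^2(R⁻¹ n̂) = -0.025282-0.001222i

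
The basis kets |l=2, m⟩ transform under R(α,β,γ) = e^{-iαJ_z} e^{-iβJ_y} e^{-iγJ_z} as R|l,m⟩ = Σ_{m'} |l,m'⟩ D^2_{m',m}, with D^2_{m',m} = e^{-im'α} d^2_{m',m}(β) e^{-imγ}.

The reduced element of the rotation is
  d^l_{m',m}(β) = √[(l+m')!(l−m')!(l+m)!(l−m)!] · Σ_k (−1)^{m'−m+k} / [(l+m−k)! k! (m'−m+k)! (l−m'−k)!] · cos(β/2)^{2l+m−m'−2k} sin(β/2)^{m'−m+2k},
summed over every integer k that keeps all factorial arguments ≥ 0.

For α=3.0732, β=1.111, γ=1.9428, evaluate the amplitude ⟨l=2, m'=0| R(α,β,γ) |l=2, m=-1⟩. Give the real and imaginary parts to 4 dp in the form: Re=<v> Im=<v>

Re=0.1770 Im=-0.4537

First d^2_{0,-1}(β=1.1110), then the phase factors e^{-i(0)α} and e^{-i(-1)γ}:
Half-angle: c=0.849637, s=0.527368. N=√(2·2·1·6)=4.898979
The bounds max(0,m−m')=0 and min(l+m,l−m')=1 give 2 terms
  k=0: (−1)^1·4.8990/(2)·0.8496^3·0.5274^1 = -0.792300
  k=1: (−1)^2·4.8990/(2)·0.8496^1·0.5274^3 = +0.305247
d^2_{0,-1}(1.1110) = -0.792300 +0.305247 = -0.487053
Phases: e^{-i·(0)·3.0732}=+1.000000+0.000000i, e^{-i·(-1)·1.9428}=-0.363483+0.931601i ⇒ D=+0.177036-0.453739i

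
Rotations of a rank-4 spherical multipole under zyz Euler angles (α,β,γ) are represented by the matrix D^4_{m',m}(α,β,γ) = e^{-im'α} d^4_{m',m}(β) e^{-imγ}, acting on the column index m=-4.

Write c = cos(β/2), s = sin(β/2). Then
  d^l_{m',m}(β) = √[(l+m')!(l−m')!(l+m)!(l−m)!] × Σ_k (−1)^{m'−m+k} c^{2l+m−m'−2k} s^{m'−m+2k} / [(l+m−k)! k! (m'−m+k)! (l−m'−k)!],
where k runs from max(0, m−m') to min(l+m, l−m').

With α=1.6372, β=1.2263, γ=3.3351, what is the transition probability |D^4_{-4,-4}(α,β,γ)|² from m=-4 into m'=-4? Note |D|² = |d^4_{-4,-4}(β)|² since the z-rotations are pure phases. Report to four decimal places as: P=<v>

P=0.0401

First d^4_{-4,-4}(β=1.2263), then the phase factors e^{-i(-4)α} and e^{-i(-4)γ}:
Half-angle: c=0.817839, s=0.575447. N=√(1·40320·1·40320)=40320.000000
k: max(0,(-4)−(-4))=0 … min(4+(-4),4−(-4))=0
  k=0: (−1)^0·40320.0000/(40320)·0.8178^8·0.5754^0 = +0.200145
d^4_{-4,-4}(1.2263) = +0.200145
|D^4_{-4,-4}|² = |d^4_{-4,-4}(β)|² = (+0.200145)² = 0.040058 (the z-rotation phases have unit modulus)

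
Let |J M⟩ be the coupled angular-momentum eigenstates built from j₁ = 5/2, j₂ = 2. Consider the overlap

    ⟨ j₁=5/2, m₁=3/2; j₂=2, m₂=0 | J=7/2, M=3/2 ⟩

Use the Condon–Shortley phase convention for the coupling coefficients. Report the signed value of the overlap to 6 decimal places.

+√(2/7) ≈ +0.534522

√[8·1!4!3!/9! · 4!1!2!2!5!2!] = √(512/7)
  +(−1)^0/∏(0,1,1,2,3,1)! = 1/12  (running 1/12)
  +(−1)^1/∏(1,0,0,1,4,2)! = -1/48  (running 1/16)
⟨..|..⟩ = √(512/7)·(1/16) = +0.534522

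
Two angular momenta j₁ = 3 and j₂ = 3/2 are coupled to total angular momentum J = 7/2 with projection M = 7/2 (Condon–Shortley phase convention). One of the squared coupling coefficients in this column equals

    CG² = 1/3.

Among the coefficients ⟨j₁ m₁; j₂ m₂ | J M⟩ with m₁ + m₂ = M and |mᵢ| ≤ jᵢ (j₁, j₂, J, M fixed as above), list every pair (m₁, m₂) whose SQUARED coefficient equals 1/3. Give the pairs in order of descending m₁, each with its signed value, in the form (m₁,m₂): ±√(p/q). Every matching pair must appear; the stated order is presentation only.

(2,3/2): −√(1/3)

Admissible pairs with m₁+m₂ = M = 7/2: (2,3/2), (3,1/2)
  (m₁,m₂)=(3,1/2): CG² = 2/3, CG = +√(2/3)
  (m₁,m₂)=(2,3/2): CG² = 1/3, CG = −√(1/3)   ← matches the target
Pairs with CG² = 1/3: (2,3/2): −√(1/3)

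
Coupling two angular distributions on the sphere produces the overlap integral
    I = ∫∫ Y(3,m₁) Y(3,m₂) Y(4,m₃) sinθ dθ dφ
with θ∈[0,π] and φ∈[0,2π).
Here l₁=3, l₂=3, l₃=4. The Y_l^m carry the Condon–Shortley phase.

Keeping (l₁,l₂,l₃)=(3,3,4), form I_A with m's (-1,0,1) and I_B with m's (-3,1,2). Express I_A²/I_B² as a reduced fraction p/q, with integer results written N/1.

5/18

Shared (l₁,l₂,l₃)=(3,3,4): N and (l;000)² cancel in I_A²/I_B².
A: Δ = 2!·4!·4!/11! = 1/34650; Racah Σ t=0..2: t=0:+1/288 t=1:−1/24 t=2:+1/48 = -5/288; ⇒ 3j(3 3 4; -1 0 1)² = 5/462, sgn +1
B: Δ = 2!·4!·4!/11! = 1/34650; Racah Σ t=2..2: t=2:+1/192 = 1/192; ⇒ 3j(3 3 4; -3 1 2)² = 3/77, sgn +1
I_A²/I_B² = (5/462)/(3/77) = 5/18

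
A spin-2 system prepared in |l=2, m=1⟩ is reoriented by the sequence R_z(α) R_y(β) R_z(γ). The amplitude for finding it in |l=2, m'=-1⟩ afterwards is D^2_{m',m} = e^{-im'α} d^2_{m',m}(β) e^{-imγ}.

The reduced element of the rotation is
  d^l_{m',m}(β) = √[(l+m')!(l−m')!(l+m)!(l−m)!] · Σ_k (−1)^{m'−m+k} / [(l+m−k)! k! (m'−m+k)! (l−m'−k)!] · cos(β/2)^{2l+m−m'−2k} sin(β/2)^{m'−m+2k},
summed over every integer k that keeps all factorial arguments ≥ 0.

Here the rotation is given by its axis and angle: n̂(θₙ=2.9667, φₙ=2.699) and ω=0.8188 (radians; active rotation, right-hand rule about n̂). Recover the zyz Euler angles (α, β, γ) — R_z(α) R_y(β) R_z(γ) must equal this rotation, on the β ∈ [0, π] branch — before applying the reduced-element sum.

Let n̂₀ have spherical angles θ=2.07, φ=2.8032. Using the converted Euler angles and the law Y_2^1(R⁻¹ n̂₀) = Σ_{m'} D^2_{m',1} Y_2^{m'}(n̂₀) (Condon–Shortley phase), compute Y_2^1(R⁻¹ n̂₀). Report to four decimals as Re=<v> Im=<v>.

Axis–angle → zyz. n̂ = (sinθₙcosφₙ, sinθₙsinφₙ, cosθₙ) = (-0.157236, +0.074522, -0.984745), ω = 0.8188.
R = I cosω + sinω [n̂]ₓ + (1−cosω) n̂n̂ᵀ gives
  R = [+0.690933, +0.715472, +0.103494; -0.722899, +0.684858, +0.091578; -0.005357, -0.138090, +0.990405]
β = atan2(√(R₁₃²+R₂₃²), R₃₃) = 0.138637; α = atan2(R₂₃, R₁₃) mod 2π = 0.724388; γ = atan2(R₃₂, −R₃₁) mod 2π = 4.751166
Need the full column D^2_{m',1} for m'=−2..2 at α=0.7244, β=0.1386, γ=4.7512.
cos(β/2)=0.997598, sin(β/2)=0.069263
d^2_{-2,1}: single k=3 term ⇒ +0.000663;  D = -0.000654+0.000106i
d^2_{-1,1}: k∈[2..3] ⇒ +0.014323 -0.000023 = +0.014300;  D = -0.009054+0.011069i
d^2_{0,1}: k∈[1..2] ⇒ +0.168440 -0.000812 = +0.167628;  D = +0.006498+0.167502i
d^2_{1,1}: k∈[0..1] ⇒ +0.990428 -0.014323 = +0.976105;  D = +0.674695+0.705385i
d^2_{2,1}: single k=0 term ⇒ -0.137531;  D = -0.137055-0.011435i
Y_2^{m'}(θ=2.07,φ=2.8032) and Σ D·Y over m':
  (-0.0007+0.0001i)·(+0.2321+0.1865i)  (-0.0091+0.0111i)·(+0.3063+0.1078i)  (+0.0065+0.1675i)·(-0.0985+0.0000i)  (+0.6747+0.7054i)·(-0.3063+0.1078i)  (-0.1371-0.0114i)·(+0.2321-0.1865i)
Y_2^1(R⁻¹ n̂) = -0.321413-0.134613i

Re=-0.3214 Im=-0.1346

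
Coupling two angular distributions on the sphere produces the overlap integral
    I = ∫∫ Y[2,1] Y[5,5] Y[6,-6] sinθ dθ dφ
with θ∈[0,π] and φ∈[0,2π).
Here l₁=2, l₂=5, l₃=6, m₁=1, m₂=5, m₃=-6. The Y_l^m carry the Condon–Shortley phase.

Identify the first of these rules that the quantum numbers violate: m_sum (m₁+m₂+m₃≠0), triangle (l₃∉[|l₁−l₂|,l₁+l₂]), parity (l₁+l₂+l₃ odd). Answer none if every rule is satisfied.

azimuthal sum: 1 + 5 − 6 = 0  ✓
3 ≤ 6 ≤ 7 (triangle on l)  ✓
L = 2 + 5 + 6 = 13 (odd)  ✗

parity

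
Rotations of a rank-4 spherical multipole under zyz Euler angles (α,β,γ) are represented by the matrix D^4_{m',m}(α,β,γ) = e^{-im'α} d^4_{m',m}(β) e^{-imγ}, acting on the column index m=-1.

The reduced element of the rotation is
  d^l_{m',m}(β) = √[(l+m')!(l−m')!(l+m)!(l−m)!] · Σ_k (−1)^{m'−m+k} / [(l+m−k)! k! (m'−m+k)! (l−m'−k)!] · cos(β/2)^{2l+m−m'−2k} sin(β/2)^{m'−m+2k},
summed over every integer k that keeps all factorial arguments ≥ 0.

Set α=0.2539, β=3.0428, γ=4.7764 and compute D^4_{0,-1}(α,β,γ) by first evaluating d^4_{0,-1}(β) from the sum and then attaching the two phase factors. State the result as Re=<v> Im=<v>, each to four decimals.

Re=0.0138 Im=-0.2153

D^4_{0,-1}(0.2539,3.0428,4.7764) = e^{-i·0·0.2539}·d^4_{0,-1}(3.0428)·e^{-i·-1·4.7764}. Compute d first:
c=cos(3.042800/2)=0.049376, s=sin(3.042800/2)=0.998780; N=√[24·24·6·120]=643.987578
k∈{0,1,2,3} keeps every argument non-negative
  k=0: (−1)^1·643.9876/(144)·0.0494^7·0.9988^1 = -0.000000
  k=1: (−1)^2·643.9876/(24)·0.0494^5·0.9988^3 = +0.000008
  k=2: (−1)^3·643.9876/(24)·0.0494^3·0.9988^5 = -0.003210
  k=3: (−1)^4·643.9876/(144)·0.0494^1·0.9988^7 = +0.218939
d^4_{0,-1}(3.0428) = -0.000000 +0.000008 -0.003210 +0.218939 = +0.215736
D = (+1.000000+0.000000i)·(+0.215736)·(+0.063967-0.997952i) = +0.013800-0.215294i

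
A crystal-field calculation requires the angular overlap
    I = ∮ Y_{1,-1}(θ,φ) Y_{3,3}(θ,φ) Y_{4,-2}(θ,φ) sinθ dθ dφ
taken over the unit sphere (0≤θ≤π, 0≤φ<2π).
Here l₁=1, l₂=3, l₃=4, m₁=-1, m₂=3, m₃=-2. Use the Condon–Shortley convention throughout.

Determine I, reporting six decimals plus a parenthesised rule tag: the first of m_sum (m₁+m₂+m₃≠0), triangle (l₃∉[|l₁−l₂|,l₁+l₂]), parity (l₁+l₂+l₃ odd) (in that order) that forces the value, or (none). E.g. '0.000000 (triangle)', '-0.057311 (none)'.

Rules hold: Σm=0, L=8 even, 2≤4≤4.
N = 3·7·9 = 189
Δ = 0!·2!·6!/9! = 1/252
Racah Σ t=0..0: t=0:+1/36 = 1/36
⇒ 3j(1 3 4; 0 0 0)² = 4/63, sgn +1
Racah Σ t=0..0: t=0:+1/1440 = 1/1440
⇒ 3j(1 3 4; -1 3 -2)² = 1/252, sgn +1
4πI² = N·(3j₀)²·(3jₘ)² = 1/21
I = +1·√(0.047619/4π) = 0.06155813
No selection rule forces the value: the integral is nonzero (none).

0.061558 (none)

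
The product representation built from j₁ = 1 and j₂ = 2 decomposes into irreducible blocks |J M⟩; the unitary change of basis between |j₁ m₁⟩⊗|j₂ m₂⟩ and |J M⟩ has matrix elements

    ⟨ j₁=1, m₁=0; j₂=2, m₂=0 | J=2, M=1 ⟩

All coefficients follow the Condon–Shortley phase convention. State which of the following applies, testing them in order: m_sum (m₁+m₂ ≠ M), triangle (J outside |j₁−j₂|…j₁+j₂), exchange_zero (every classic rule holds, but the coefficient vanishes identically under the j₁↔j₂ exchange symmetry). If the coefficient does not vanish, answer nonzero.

m_sum

m-sum: m₁+m₂ = 0+0 = 0, M = 1  ✗ ⇒ coefficient is 0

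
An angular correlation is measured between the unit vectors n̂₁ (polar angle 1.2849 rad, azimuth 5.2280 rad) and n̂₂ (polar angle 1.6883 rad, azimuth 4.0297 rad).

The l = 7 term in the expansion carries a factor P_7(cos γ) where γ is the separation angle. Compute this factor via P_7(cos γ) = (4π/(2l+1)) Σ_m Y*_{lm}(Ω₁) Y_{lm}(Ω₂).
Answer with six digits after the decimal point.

Summing Y*_{l m}(θ₁,φ₁)·Y_{l m}(θ₂,φ₂) over m ∈ [−7, 7]; prefactor 4π/(2·7+1) = 0.837758:
  [-7]  conj(Y_{7,-7})(Ω₁) = (0.168669, -0.333961) ; Y_{7,-7}(Ω₂) = (-0.475346, -0.031626) ; Δ = (-0.090738, 0.153413)
  [-6]  conj(Y_{7,-6})(Ω₁) = (0.411026, -0.019714) ; Y_{7,-6}(Ω₂) = (-0.121620, -0.171714) ; Δ = (-0.053374, -0.068181)
  [-5]  conj(Y_{7,-5})(Ω₁) = (0.005408, 0.008558) ; Y_{7,-5}(Ω₂) = (-0.078171, 0.280431) ; Δ = (-0.002823, 0.000847)
  [-4]  conj(Y_{7,-4})(Ω₁) = (0.162748, -0.303914) ; Y_{7,-4}(Ω₂) = (-0.216454, 0.094293) ; Δ = (-0.006570, 0.081129)
  [-3]  conj(Y_{7,-3})(Ω₁) = (0.131337, -0.003148) ; Y_{7,-3}(Ω₂) = (0.204046, 0.105522) ; Δ = (0.027131, 0.013217)
  [-2]  conj(Y_{7,-2})(Ω₁) = (-0.149319, -0.249342) ; Y_{7,-2}(Ω₂) = (0.049871, 0.239352) ; Δ = (0.052234, -0.048175)
  [-1]  conj(Y_{7,-1})(Ω₁) = (0.085260, -0.150438) ; Y_{7,-1}(Ω₂) = (0.129541, -0.159314) ; Δ = (-0.012922, -0.033071)
  [+0]  conj(Y_{7,0})(Ω₁) = (-0.271811, -0.000000) ; Y_{7,0}(Ω₂) = (0.246564, 0.000000) ; Δ = (-0.067019, -0.000000)
  [+1]  conj(Y_{7,1})(Ω₁) = (-0.085260, -0.150438) ; Y_{7,1}(Ω₂) = (-0.129541, -0.159314) ; Δ = (-0.012922, 0.033071)
  [+2]  conj(Y_{7,2})(Ω₁) = (-0.149319, 0.249342) ; Y_{7,2}(Ω₂) = (0.049871, -0.239352) ; Δ = (0.052234, 0.048175)
  [+3]  conj(Y_{7,3})(Ω₁) = (-0.131337, -0.003148) ; Y_{7,3}(Ω₂) = (-0.204046, 0.105522) ; Δ = (0.027131, -0.013217)
  [+4]  conj(Y_{7,4})(Ω₁) = (0.162748, 0.303914) ; Y_{7,4}(Ω₂) = (-0.216454, -0.094293) ; Δ = (-0.006570, -0.081129)
  [+5]  conj(Y_{7,5})(Ω₁) = (-0.005408, 0.008558) ; Y_{7,5}(Ω₂) = (0.078171, 0.280431) ; Δ = (-0.002823, -0.000847)
  [+6]  conj(Y_{7,6})(Ω₁) = (0.411026, 0.019714) ; Y_{7,6}(Ω₂) = (-0.121620, 0.171714) ; Δ = (-0.053374, 0.068181)
  [+7]  conj(Y_{7,7})(Ω₁) = (-0.168669, -0.333961) ; Y_{7,7}(Ω₂) = (0.475346, -0.031626) ; Δ = (-0.090738, -0.153413)
Accumulated sum (-0.241144, 0.000000); after 4π/(2l+1) scaling, (-0.202020, 0.000000) ⇒ P_7 = -0.202020

-0.202020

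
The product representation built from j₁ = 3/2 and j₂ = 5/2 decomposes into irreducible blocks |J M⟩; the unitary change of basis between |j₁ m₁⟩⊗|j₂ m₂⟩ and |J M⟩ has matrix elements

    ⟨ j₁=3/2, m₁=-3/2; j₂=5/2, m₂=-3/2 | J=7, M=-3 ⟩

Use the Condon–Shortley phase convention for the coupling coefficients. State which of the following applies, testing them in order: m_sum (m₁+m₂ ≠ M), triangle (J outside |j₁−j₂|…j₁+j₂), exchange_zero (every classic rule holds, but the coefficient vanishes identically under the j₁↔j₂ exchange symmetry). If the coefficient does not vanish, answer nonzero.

m-sum: m₁+m₂ = -3/2+(-3/2) = -3, M = -3  ✓
triangle: need |j₁−j₂| ≤ J ≤ j₁+j₂, i.e. J ∈ [1, 4]; J = 7 is outside ✗ ⇒ coefficient is 0

triangle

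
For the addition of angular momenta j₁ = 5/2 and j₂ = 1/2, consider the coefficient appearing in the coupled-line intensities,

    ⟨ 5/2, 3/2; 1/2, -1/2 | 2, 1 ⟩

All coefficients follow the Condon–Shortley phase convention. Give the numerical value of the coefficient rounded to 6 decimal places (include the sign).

+√(2/3) ≈ +0.816497

√[5·1!4!0!/6! · 4!1!0!1!3!1!] = √(24)
  +(−1)^0/∏(0,1,1,0,3,0)! = 1/6  (running 1/6)
⟨..|..⟩ = √(24)·(1/6) = +0.816497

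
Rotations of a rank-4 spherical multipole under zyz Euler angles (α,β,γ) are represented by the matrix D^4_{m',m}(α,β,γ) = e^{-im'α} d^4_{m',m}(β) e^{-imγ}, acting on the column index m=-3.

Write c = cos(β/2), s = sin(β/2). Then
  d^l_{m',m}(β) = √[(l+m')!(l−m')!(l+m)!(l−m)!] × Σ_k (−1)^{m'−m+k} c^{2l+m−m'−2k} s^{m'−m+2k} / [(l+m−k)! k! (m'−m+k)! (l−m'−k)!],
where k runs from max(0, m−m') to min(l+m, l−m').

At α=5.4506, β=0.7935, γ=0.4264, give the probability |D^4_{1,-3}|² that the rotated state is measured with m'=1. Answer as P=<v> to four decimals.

P=0.0365

D^4_{1,-3}(5.4506,0.7935,0.4264) = e^{-i·1·5.4506}·d^4_{1,-3}(0.7935)·e^{-i·-3·0.4264}. Compute d first:
With c≡cos(β/2)=0.922322 and s≡sin(β/2)=0.386423, N=[120·6·1·5040]^{1/2}=1904.940944
k∈{0,1} keeps every argument non-negative
  k=0: (−1)^4·1904.9409/(144)·0.9223^4·0.3864^4 = +0.213452
  k=1: (−1)^5·1904.9409/(240)·0.9223^2·0.3864^6 = -0.022481
d^4_{1,-3}(0.7935) = +0.213452 -0.022481 = +0.190971
|D^4_{1,-3}|² = |d^4_{1,-3}(β)|² = (+0.190971)² = 0.036470 (the z-rotation phases have unit modulus)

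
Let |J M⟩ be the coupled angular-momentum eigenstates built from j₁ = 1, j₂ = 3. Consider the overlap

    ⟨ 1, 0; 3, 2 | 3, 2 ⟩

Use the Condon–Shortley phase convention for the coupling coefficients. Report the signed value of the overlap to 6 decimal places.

−√(1/3) = -0.577350

√[7·1!1!5!/8! · 1!1!5!1!5!1!] = √(300)
  +(−1)^0/∏(0,1,1,5,0,0)! = 1/120  (running 1/120)
  +(−1)^1/∏(1,0,0,4,1,1)! = -1/24  (running -1/30)
⟨..|..⟩ = √(300)·(-1/30) = -0.577350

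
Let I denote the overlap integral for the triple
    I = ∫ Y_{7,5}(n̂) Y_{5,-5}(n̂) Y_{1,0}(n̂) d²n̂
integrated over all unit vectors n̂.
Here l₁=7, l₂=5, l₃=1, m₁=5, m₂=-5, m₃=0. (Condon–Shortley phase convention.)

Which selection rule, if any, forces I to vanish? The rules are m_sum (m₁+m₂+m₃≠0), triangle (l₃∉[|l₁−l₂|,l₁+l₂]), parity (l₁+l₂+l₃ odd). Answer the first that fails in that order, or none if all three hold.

triangle

m₁+m₂+m₃ = 5 − 5 + 0 = 0  ✓
triangle: need |l₁−l₂| ≤ l₃ ≤ l₁+l₂ = [2,12]; l₃=1 is outside  ✗
parity: l₁+l₂+l₃ = 13 is odd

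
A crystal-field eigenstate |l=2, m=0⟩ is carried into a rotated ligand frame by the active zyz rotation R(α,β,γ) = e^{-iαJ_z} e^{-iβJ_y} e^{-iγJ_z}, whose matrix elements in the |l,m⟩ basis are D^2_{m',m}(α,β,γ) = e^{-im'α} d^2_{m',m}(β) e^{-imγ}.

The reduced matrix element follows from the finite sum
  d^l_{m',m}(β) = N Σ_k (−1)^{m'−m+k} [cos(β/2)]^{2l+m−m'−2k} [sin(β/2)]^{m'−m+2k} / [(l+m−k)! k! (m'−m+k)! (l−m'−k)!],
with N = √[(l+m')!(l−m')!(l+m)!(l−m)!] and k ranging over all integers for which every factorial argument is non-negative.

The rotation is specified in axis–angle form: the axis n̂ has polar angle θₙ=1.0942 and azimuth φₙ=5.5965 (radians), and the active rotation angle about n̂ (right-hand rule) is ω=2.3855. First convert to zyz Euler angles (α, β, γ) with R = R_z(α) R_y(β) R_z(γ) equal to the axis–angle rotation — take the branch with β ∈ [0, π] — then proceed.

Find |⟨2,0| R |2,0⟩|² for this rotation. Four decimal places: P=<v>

Axis–angle → zyz. n̂ = (sinθₙcosφₙ, sinθₙsinφₙ, cosθₙ) = (+0.687171, -0.563328, +0.458757), ω = 2.3855.
R = I cosω + sinω [n̂]ₓ + (1−cosω) n̂n̂ᵀ gives
  R = [+0.088220, -0.983474, +0.158102; -0.353982, -0.179314, -0.917902; +0.931082, +0.025012, -0.363951]
β = atan2(√(R₁₃²+R₂₃²), R₃₃) = 1.943302; α = atan2(R₂₃, R₁₃) mod 2π = 4.882958; γ = atan2(R₃₂, −R₃₁) mod 2π = 3.114736
First d^2_{0,0}(β=1.9433), then the phase factors e^{-i(0)α} and e^{-i(0)γ}:
c=cos(1.943302/2)=0.563937, s=sin(1.943302/2)=0.825818; N=√[2·2·2·2]=4.000000
Admissible k: 0..2 (factorial args all ≥0)
  k=0: (−1)^0·4.0000/(4)·0.5639^4·0.8258^0 = +0.101140
  k=1: (−1)^1·4.0000/(1)·0.5639^2·0.8258^2 = -0.867540
  k=2: (−1)^2·4.0000/(4)·0.5639^0·0.8258^4 = +0.465090
d^2_{0,0}(1.9433) = +0.101140 -0.867540 +0.465090 = -0.301310
|D^2_{0,0}|² = |d^2_{0,0}(β)|² = (-0.301310)² = 0.090788 (the z-rotation phases have unit modulus)

P=0.0908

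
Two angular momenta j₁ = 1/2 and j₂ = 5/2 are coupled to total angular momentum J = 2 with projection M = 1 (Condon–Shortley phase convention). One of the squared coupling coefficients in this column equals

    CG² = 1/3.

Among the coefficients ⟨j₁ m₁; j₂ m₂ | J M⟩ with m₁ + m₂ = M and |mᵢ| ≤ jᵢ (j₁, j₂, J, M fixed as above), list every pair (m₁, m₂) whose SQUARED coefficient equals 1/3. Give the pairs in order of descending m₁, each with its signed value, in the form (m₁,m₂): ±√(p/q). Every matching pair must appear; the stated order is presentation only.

Admissible pairs with m₁+m₂ = M = 1: (-1/2,3/2), (1/2,1/2)
  (m₁,m₂)=(1/2,1/2): CG² = 1/3, CG = +√(1/3)   ← matches the target
  (m₁,m₂)=(-1/2,3/2): CG² = 2/3, CG = −√(2/3)
Pairs with CG² = 1/3: (1/2,1/2): +√(1/3)

(1/2,1/2): +√(1/3)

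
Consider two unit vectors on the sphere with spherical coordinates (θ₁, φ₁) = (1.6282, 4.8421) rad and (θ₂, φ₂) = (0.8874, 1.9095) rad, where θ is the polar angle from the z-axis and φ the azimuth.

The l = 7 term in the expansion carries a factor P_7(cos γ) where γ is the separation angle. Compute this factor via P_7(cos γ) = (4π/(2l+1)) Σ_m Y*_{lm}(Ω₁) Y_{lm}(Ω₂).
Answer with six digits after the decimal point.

Summing Y*_{l m}(θ₁,φ₁)·Y_{l m}(θ₂,φ₂) over m ∈ [−7, 7]; prefactor 4π/(2·7+1) = 0.837758:
  m=-7: (-0.389639+0.304165i) × (+0.058723-0.060479i) = -0.004485+0.041426i  (running Σ = -0.004485+0.041426i)
  m=-6: (+0.075689+0.074617i) × (+0.114350+0.229977i) = -0.008505+0.025939i  (running Σ = -0.012990+0.067366i)
  m=-5: (-0.210413+0.277616i) × (-0.427098+0.052679i) = +0.075242-0.129653i  (running Σ = +0.062252-0.062288i)
  m=-4: (+0.107411+0.061335i) × (+0.078385-0.357264i) = +0.030332-0.033566i  (running Σ = +0.092584-0.095854i)
  m=-3: (-0.116288+0.283601i) × (-0.025542-0.015825i) = +0.007458-0.005403i  (running Σ = +0.100042-0.101258i)
  m=-2: (+0.126594+0.033598i) × (+0.283532-0.228068i) = +0.043556-0.019346i  (running Σ = +0.143598-0.120603i)
  m=-1: (-0.037621+0.288406i) × (+0.043983+0.124853i) = -0.037663+0.007988i  (running Σ = +0.105935-0.112616i)
  m=0: (+0.133084-0.000000i) × (+0.328510+0.000000i) = +0.043719+0.000000i  (running Σ = +0.149655-0.112616i)
  m=1: (+0.037621+0.288406i) × (-0.043983+0.124853i) = -0.037663-0.007988i  (running Σ = +0.111992-0.120603i)
  m=2: (+0.126594-0.033598i) × (+0.283532+0.228068i) = +0.043556+0.019346i  (running Σ = +0.155548-0.101258i)
  m=3: (+0.116288+0.283601i) × (+0.025542-0.015825i) = +0.007458+0.005403i  (running Σ = +0.163006-0.095854i)
  m=4: (+0.107411-0.061335i) × (+0.078385+0.357264i) = +0.030332+0.033566i  (running Σ = +0.193338-0.062288i)
  m=5: (+0.210413+0.277616i) × (+0.427098+0.052679i) = +0.075242+0.129653i  (running Σ = +0.268580+0.067366i)
  m=6: (+0.075689-0.074617i) × (+0.114350-0.229977i) = -0.008505-0.025939i  (running Σ = +0.260075+0.041426i)
  m=7: (+0.389639+0.304165i) × (-0.058723-0.060479i) = -0.004485-0.041426i  (running Σ = +0.255590+0.000000i)
Σ over m = +0.255590+0.000000i; ×(4π/15) → +0.214123+0.000000i. Real part: 0.214123

0.214123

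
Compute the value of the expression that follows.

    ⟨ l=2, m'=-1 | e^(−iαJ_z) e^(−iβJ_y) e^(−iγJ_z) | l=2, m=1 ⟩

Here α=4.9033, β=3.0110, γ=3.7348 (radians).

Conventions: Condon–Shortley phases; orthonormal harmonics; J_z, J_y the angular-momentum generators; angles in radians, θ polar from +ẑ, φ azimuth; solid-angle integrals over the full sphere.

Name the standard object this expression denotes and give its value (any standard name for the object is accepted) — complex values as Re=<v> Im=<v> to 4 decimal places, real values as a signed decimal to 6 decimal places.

Wigner D-matrix element, Re=-0.3832 Im=-0.9006

This is a Wigner D-matrix element — the rotation-matrix element ⟨l m'| R(α,β,γ) |l m⟩ in the angular-momentum basis.
Split into d^2_{-1,1}(β=3.0110) × two z-phases.
c=cos(3.011000/2)=0.065250, s=sin(3.011000/2)=0.997869; N=√[1·6·6·1]=6.000000
k∈{2,3} keeps every argument non-negative
  k=2: (−1)^0·6.0000/(2)·0.0652^2·0.9979^2 = +0.012718
  k=3: (−1)^1·6.0000/(6)·0.0652^0·0.9979^4 = -0.991503
d^2_{-1,1}(3.0110) = +0.012718 -0.991503 = -0.978785
Attach z-rotation phases: D = e^{-i(-1)(4.9033)}·(-0.978785)·e^{-i(1)(3.7348)} = -0.383226-0.900643i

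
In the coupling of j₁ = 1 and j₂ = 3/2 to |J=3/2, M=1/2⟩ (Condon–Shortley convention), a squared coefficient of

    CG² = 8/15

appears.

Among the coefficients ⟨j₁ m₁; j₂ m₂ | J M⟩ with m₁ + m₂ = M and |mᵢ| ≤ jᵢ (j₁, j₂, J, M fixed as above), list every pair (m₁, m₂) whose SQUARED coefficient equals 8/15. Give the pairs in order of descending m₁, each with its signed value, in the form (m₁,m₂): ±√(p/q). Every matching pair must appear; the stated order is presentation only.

Admissible pairs with m₁+m₂ = M = 1/2: (-1,3/2), (0,1/2), (1,-1/2)
  (m₁,m₂)=(1,-1/2): CG² = 8/15, CG = +√(8/15)   ← matches the target
  (m₁,m₂)=(0,1/2): CG² = 1/15, CG = −√(1/15)
  (m₁,m₂)=(-1,3/2): CG² = 2/5, CG = −√(2/5)
Pairs with CG² = 8/15: (1,-1/2): +√(8/15)

(1,-1/2): +√(8/15)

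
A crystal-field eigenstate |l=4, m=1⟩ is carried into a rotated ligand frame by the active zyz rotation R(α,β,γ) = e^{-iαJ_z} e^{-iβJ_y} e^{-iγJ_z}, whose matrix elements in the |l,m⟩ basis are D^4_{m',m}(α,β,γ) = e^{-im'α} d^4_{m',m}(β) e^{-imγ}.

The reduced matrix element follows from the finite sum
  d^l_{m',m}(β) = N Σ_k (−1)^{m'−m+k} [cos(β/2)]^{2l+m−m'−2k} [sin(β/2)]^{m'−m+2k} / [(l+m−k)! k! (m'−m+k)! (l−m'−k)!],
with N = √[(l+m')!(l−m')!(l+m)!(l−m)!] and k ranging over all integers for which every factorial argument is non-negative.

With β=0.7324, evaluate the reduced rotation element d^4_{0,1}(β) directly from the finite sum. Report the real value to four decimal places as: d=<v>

d=0.2419

d^4_{0,1}(β=0.7324) via the finite sum:
Half-angle: c=0.933695, s=0.358070. N=√(24·24·120·6)=643.987578
Admissible k: 1..4 (factorial args all ≥0)
  k=1: (−1)^0·643.9876/(144)·0.9337^7·0.3581^1 = +0.990643
  k=2: (−1)^1·643.9876/(24)·0.9337^5·0.3581^3 = -0.874167
  k=3: (−1)^2·643.9876/(24)·0.9337^3·0.3581^5 = +0.128564
  k=4: (−1)^3·643.9876/(144)·0.9337^1·0.3581^7 = -0.003151
d^4_{0,1}(0.7324) = +0.990643 -0.874167 +0.128564 -0.003151 = +0.241889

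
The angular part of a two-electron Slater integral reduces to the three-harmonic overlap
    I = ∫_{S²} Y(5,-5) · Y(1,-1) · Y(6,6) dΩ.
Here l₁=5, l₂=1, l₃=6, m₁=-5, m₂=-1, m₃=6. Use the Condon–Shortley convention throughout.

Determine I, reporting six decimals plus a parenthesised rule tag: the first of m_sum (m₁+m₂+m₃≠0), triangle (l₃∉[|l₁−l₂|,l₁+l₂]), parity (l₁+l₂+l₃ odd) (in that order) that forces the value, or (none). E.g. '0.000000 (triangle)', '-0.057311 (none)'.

Rules hold: Σm=0, L=12 even, 4≤6≤6.
N = 11·3·13 = 429
Δ = 0!·10!·2!/13! = 1/858
Racah Σ t=0..0: t=0:+1/14400 = 1/14400
⇒ 3j(5 1 6; 0 0 0)² = 6/143, sgn +1
Racah Σ t=0..0: t=0:+1/7257600 = 1/7257600
⇒ 3j(5 1 6; -5 -1 6)² = 1/13, sgn +1
4πI² = N·(3j₀)²·(3jₘ)² = 18/13
I = +1·√(1.38462/4π) = 0.33194004
No selection rule forces the value: the integral is nonzero (none).

0.331940 (none)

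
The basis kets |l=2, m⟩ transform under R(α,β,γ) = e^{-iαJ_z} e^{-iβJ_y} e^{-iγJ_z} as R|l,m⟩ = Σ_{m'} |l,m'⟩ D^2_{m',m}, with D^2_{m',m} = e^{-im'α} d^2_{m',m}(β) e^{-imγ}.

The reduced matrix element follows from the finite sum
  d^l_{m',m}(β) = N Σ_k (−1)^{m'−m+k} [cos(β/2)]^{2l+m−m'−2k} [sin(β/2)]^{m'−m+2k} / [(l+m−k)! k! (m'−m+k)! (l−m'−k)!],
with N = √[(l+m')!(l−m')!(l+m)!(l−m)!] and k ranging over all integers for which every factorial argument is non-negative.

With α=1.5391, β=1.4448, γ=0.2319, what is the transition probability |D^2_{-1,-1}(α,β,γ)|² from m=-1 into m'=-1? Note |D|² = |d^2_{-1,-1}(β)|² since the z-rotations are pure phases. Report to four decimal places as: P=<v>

D^2_{-1,-1}(1.5391,1.4448,0.2319) = e^{-i·-1·1.5391}·d^2_{-1,-1}(1.4448)·e^{-i·-1·0.2319}. Compute d first:
c=cos(1.444800/2)=0.750221, s=sin(1.444800/2)=0.661187; N=√[1·6·1·6]=6.000000
The bounds max(0,m−m')=0 and min(l+m,l−m')=1 give 2 terms
  k=0: (−1)^0·6.0000/(6)·0.7502^4·0.6612^0 = +0.316779
  k=1: (−1)^1·6.0000/(2)·0.7502^2·0.6612^2 = -0.738157
d^2_{-1,-1}(1.4448) = +0.316779 -0.738157 = -0.421377
|D^2_{-1,-1}|² = |d^2_{-1,-1}(β)|² = (-0.421377)² = 0.177559 (the z-rotation phases have unit modulus)

P=0.1776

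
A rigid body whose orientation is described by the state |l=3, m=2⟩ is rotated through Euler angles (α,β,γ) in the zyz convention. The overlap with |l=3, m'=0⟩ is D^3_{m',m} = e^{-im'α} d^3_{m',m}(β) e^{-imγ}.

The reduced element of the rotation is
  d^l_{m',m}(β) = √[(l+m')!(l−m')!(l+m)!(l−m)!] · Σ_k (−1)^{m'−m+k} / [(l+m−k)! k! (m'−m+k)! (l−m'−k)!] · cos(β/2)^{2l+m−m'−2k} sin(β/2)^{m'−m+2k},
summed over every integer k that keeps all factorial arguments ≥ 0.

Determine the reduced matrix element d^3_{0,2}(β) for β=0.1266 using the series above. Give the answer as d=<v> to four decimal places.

d=0.0217

d^3_{0,2}(β=0.1266) via the finite sum:
Half-angle: c=0.997997, s=0.063258. N=√(6·6·120·1)=65.726707
k∈{2,3} keeps every argument non-negative
  k=2: (−1)^0·65.7267/(12)·0.9980^4·0.0633^2 = +0.021742
  k=3: (−1)^1·65.7267/(12)·0.9980^2·0.0633^4 = -0.000087
d^3_{0,2}(0.1266) = +0.021742 -0.000087 = +0.021655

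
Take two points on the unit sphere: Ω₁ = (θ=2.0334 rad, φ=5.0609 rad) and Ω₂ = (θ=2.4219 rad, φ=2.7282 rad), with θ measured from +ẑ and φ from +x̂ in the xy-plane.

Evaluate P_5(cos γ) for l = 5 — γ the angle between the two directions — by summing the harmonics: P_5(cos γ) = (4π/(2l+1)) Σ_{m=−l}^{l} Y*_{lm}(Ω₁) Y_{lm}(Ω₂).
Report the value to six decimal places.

-0.131023

Addition theorem: P_5(cos γ) = (4π/11) Σ_m Y*_{lm}(Ω₁) Y_{lm}(Ω₂), m = −5…5:
  m=-5: (0.26246 + 0.04553j) × (0.02749 - 0.05079j) = 0.00953 - 0.01208j  (running Σ = 0.00953 - 0.01208j)
  m=-4: (-0.07386 - 0.41354j) × (0.01723 - 0.20764j) = -0.08714 + 0.00821j  (running Σ = -0.07761 - 0.00386j)
  m=-3: (-0.16999 + 0.09852j) × (-0.13153 - 0.38324j) = 0.06012 + 0.05219j  (running Σ = -0.01750 + 0.04832j)
  m=-2: (-0.18693 - 0.15650j) × (-0.26122 - 0.28379j) = 0.00442 + 0.09393j  (running Σ = -0.01308 + 0.14225j)
  m=-1: (-0.09351 + 0.25735j) × (0.03891 + 0.01707j) = -0.00803 + 0.00842j  (running Σ = -0.02111 + 0.15067j)
  m=0: (-0.18567 + 0.00000j) × (0.39033 + 0.00000j) = -0.07247 + 0.00000j  (running Σ = -0.09358 + 0.15067j)
  m=1: (0.09351 + 0.25735j) × (-0.03891 + 0.01707j) = -0.00803 - 0.00842j  (running Σ = -0.10161 + 0.14225j)
  m=2: (-0.18693 + 0.15650j) × (-0.26122 + 0.28379j) = 0.00442 - 0.09393j  (running Σ = -0.09720 + 0.04832j)
  m=3: (0.16999 + 0.09852j) × (0.13153 - 0.38324j) = 0.06012 - 0.05219j  (running Σ = -0.03708 - 0.00386j)
  m=4: (-0.07386 + 0.41354j) × (0.01723 + 0.20764j) = -0.08714 - 0.00821j  (running Σ = -0.12422 - 0.01208j)
  m=5: (-0.26246 + 0.04553j) × (-0.02749 - 0.05079j) = 0.00953 + 0.01208j  (running Σ = -0.11469 + 0.00000j)
Σ over m = -0.11469 + 0.00000j; ×(4π/11) → -0.13102 + 0.00000j. Real part: -0.131023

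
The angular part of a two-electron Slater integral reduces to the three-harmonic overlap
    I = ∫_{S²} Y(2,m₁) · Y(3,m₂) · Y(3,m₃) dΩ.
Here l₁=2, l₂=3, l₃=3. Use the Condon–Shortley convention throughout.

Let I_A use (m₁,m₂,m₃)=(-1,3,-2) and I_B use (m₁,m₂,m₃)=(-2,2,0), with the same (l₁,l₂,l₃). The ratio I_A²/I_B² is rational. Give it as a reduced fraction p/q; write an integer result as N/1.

l's match ⇒ only the (l;m) 3-j factors differ between A and B.
A: triangle coeff Δ(2,3,3) = 1/3780; Σ_t [2,2]: t=2:+1/48 = 1/48; (3j)²=5/84 [(2 3 3; -1 3 -2)], sign=-1
B: triangle coeff Δ(2,3,3) = 1/3780; Σ_t [2,2]: t=2:+1/24 = 1/24; (3j)²=1/21 [(2 3 3; -2 2 0)], sign=-1
I_A²/I_B² = (5/84)/(1/21) = 5/4

5/4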